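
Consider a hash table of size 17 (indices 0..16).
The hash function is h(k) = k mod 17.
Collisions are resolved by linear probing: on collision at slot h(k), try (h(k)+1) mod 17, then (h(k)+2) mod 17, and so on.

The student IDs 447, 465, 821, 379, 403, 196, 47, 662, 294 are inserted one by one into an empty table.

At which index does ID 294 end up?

Insert 447: h=5, slot 5 empty → index 5.
Insert 465: h=6, slot 6 empty → index 6.
Insert 821: h=5, slots 5,6 occupied → index 7.
Insert 379: h=5, slots 5,6,7 occupied → index 8.
Insert 403: h=12, slot 12 empty → index 12.
Insert 196: h=9, slot 9 empty → index 9.
Insert 47: h=13, slot 13 empty → index 13.
Insert 662: h=16, slot 16 empty → index 16.
Insert 294: h=5, slots 5,6,7,8,9 occupied → index 10.
Table: [-, -, -, -, -, 447, 465, 821, 379, 196, 294, -, 403, 47, -, -, 662]

10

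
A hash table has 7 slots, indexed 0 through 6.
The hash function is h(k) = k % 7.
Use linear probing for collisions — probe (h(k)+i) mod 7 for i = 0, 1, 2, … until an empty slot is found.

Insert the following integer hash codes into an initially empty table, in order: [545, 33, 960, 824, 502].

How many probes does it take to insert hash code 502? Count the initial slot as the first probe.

545: h=6 → slot 6
33: h=5 → slot 5
960: h=1 → slot 1
824: h=5, probe 5,6,0 → slot 0
502: h=5, probe 5,6,0,1,2 → slot 2
Table: [824, 960, 502, _, _, 33, 545]

5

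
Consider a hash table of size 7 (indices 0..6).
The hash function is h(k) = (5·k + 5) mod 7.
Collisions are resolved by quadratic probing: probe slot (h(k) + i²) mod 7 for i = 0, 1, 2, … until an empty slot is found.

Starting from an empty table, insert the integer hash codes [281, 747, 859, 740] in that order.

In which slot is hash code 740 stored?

4

Insert 281: h=3, slot 3 empty -> index 3.
Insert 747: h=2, slot 2 empty -> index 2.
Insert 859: h=2, slots 2,3 occupied -> index 6.
Insert 740: h=2, slots 2,3,6 occupied -> index 4.
Table: [—, —, 747, 281, 740, —, 859]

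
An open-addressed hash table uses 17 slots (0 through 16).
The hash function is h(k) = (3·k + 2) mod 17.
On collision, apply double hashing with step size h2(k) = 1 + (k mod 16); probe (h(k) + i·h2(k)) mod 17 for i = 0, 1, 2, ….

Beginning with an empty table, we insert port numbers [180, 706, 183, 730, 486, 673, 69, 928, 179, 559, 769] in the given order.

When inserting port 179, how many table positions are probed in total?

180: h=15 => slot 15
706: h=12 => slot 12
183: h=7 => slot 7
730: h=16 => slot 16
486: h=15, h2=7, probe 15,5 => slot 5
673: h=15, h2=2, probe 15,0 => slot 0
69: h=5, h2=6, probe 5,11 => slot 11
928: h=15, h2=1, probe 15,16,0,1 => slot 1
179: h=12, h2=4, probe 12,16,3 => slot 3
559: h=13 => slot 13
769: h=14 => slot 14
Table: [673, 928, —, 179, —, 486, —, 183, —, —, —, 69, 706, 559, 769, 180, 730]

3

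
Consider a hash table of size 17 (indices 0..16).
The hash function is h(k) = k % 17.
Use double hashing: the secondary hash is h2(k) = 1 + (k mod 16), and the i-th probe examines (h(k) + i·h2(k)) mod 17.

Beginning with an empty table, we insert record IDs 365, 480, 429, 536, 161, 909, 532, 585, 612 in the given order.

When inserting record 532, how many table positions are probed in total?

365 hashes to 8; slot 8 is free → place at 8.
480 hashes to 4; slot 4 is free → place at 4.
429 hashes to 4, h2=14; 4 taken → place at 1.
536 hashes to 9; slot 9 is free → place at 9.
161 hashes to 8, h2=2; 8 taken → place at 10.
909 hashes to 8, h2=14; 8 taken → place at 5.
532 hashes to 5, h2=5; 5,10 taken → place at 15.
585 hashes to 7; slot 7 is free → place at 7.
612 hashes to 0; slot 0 is free → place at 0.
Table: [612, 429, ∅, ∅, 480, 909, ∅, 585, 365, 536, 161, ∅, ∅, ∅, ∅, 532, ∅]

3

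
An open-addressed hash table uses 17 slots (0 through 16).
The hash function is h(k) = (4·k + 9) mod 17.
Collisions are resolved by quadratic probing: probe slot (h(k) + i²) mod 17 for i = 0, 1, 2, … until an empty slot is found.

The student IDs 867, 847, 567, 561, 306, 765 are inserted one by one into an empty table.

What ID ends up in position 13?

306

867: h=9 → slot 9
847: h=14 → slot 14
567: h=16 → slot 16
561: h=9, probe 9,10 → slot 10
306: h=9, probe 9,10,13 → slot 13
765: h=9, probe 9,10,13,1 → slot 1
Table: [—, 765, —, —, —, —, —, —, —, 867, 561, —, —, 306, 847, —, 567]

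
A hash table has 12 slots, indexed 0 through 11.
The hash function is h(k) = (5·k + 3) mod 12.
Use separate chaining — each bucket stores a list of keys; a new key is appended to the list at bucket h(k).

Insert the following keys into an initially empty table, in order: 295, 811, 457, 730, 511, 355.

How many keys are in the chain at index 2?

4

295 -> bucket 2
811 -> bucket 2 (collision)
457 -> bucket 8
730 -> bucket 5
511 -> bucket 2 (collision)
355 -> bucket 2 (collision)
Final buckets:
0: _
1: _
2: 295 -> 811 -> 511 -> 355
3: _
4: _
5: 730
6: _
7: _
8: 457
9: _
10: _
11: _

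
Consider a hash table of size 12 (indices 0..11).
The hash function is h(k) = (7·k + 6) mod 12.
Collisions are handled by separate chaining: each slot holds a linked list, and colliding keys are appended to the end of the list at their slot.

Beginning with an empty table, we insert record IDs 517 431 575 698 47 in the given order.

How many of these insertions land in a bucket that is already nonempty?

2

517 → bucket 1
431 → bucket 11
575 → bucket 11 (collision)
698 → bucket 8
47 → bucket 11 (collision)
Final buckets:
0: .
1: 517
2: .
3: .
4: .
5: .
6: .
7: .
8: 698
9: .
10: .
11: 431 -> 575 -> 47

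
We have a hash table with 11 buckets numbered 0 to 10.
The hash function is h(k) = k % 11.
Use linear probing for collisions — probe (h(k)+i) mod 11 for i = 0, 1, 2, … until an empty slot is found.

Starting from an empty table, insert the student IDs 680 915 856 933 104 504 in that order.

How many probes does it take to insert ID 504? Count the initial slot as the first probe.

680: h=9 → slot 9
915: h=2 → slot 2
856: h=9, probe 9,10 → slot 10
933: h=9, probe 9,10,0 → slot 0
104: h=5 → slot 5
504: h=9, probe 9,10,0,1 → slot 1
Table: [933, 504, 915, _, _, 104, _, _, _, 680, 856]

4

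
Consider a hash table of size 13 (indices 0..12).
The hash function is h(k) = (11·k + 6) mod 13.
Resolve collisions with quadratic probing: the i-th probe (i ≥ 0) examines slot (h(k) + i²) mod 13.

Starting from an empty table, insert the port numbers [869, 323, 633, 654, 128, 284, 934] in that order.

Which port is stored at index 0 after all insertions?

869 hashes to 10; slot 10 is free → place at 10.
323 hashes to 10; 10 taken → place at 11.
633 hashes to 1; slot 1 is free → place at 1.
654 hashes to 11; 11 taken → place at 12.
128 hashes to 10; 10,11,1 taken → place at 6.
284 hashes to 10; 10,11,1,6 taken → place at 0.
934 hashes to 10; 10,11,1,6,0 taken → place at 9.
Table: [284, 633, _, _, _, _, 128, _, _, 934, 869, 323, 654]

284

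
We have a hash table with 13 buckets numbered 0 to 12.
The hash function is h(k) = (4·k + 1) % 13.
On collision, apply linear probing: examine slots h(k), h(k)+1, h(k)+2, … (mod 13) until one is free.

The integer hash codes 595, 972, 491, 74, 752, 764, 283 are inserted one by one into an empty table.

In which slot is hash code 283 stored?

7

Insert 595: h=2, slot 2 empty => index 2.
Insert 972: h=2, slot 2 occupied => index 3.
Insert 491: h=2, slots 2,3 occupied => index 4.
Insert 74: h=11, slot 11 empty => index 11.
Insert 752: h=6, slot 6 empty => index 6.
Insert 764: h=2, slots 2,3,4 occupied => index 5.
Insert 283: h=2, slots 2,3,4,5,6 occupied => index 7.
Table: [-, -, 595, 972, 491, 764, 752, 283, -, -, -, 74, -]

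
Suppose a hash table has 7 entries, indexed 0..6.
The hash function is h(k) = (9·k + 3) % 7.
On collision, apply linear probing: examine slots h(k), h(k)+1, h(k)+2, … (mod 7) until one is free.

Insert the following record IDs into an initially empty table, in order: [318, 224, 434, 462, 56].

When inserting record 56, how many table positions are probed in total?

318 hashes to 2; slot 2 is free => place at 2.
224 hashes to 3; slot 3 is free => place at 3.
434 hashes to 3; 3 taken => place at 4.
462 hashes to 3; 3,4 taken => place at 5.
56 hashes to 3; 3,4,5 taken => place at 6.
Table: [—, —, 318, 224, 434, 462, 56]

4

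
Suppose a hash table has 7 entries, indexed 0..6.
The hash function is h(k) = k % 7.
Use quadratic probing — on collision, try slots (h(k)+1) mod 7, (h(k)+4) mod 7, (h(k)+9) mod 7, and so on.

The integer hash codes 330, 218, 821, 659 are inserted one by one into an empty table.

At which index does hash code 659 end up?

5

330 hashes to 1; slot 1 is free → place at 1.
218 hashes to 1; 1 taken → place at 2.
821 hashes to 2; 2 taken → place at 3.
659 hashes to 1; 1,2 taken → place at 5.
Table: [., 330, 218, 821, ., 659, .]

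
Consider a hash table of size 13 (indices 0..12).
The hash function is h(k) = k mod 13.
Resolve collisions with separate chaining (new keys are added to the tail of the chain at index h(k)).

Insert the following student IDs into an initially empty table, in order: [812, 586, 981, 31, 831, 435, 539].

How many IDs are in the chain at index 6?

812 -> bucket 6
586 -> bucket 1
981 -> bucket 6 (collision)
31 -> bucket 5
831 -> bucket 12
435 -> bucket 6 (collision)
539 -> bucket 6 (collision)
Final buckets:
0: _
1: 586
2: _
3: _
4: _
5: 31
6: 812 -> 981 -> 435 -> 539
7: _
8: _
9: _
10: _
11: _
12: 831

4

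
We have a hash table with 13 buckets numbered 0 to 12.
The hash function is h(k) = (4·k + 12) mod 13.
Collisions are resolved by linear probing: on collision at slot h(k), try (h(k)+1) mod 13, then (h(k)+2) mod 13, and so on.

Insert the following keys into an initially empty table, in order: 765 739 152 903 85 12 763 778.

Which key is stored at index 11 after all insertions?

765: h=4 => slot 4
739: h=4, probe 4,5 => slot 5
152: h=9 => slot 9
903: h=10 => slot 10
85: h=1 => slot 1
12: h=8 => slot 8
763: h=9, probe 9,10,11 => slot 11
778: h=4, probe 4,5,6 => slot 6
Table: [-, 85, -, -, 765, 739, 778, -, 12, 152, 903, 763, -]

763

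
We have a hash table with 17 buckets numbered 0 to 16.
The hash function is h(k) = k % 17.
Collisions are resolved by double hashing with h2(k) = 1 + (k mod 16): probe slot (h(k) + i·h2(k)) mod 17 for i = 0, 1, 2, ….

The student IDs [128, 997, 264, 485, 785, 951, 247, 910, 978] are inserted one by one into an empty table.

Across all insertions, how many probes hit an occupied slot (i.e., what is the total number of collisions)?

5

128: h=9 => slot 9
997: h=11 => slot 11
264: h=9, h2=9, probe 9,1 => slot 1
485: h=9, h2=6, probe 9,15 => slot 15
785: h=3 => slot 3
951: h=16 => slot 16
247: h=9, h2=8, probe 9,0 => slot 0
910: h=9, h2=15, probe 9,7 => slot 7
978: h=9, h2=3, probe 9,12 => slot 12
Table: [247, 264, ., 785, ., ., ., 910, ., 128, ., 997, 978, ., ., 485, 951]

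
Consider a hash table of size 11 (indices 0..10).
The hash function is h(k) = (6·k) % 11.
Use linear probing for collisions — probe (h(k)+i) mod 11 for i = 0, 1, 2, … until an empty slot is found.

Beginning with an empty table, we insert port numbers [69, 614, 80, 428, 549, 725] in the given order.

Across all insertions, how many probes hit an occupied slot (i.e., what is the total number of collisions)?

6

Insert 69: h=7, slot 7 empty → index 7.
Insert 614: h=10, slot 10 empty → index 10.
Insert 80: h=7, slot 7 occupied → index 8.
Insert 428: h=5, slot 5 empty → index 5.
Insert 549: h=5, slot 5 occupied → index 6.
Insert 725: h=5, slots 5,6,7,8 occupied → index 9.
Table: [_, _, _, _, _, 428, 549, 69, 80, 725, 614]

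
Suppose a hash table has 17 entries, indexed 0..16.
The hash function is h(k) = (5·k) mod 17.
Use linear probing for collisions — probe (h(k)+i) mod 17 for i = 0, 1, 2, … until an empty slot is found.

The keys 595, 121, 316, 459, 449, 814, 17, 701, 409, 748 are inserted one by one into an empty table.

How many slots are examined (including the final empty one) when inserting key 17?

595: h=0 => slot 0
121: h=10 => slot 10
316: h=16 => slot 16
459: h=0, probe 0,1 => slot 1
449: h=1, probe 1,2 => slot 2
814: h=7 => slot 7
17: h=0, probe 0,1,2,3 => slot 3
701: h=3, probe 3,4 => slot 4
409: h=5 => slot 5
748: h=0, probe 0,1,2,3,4,5,6 => slot 6
Table: [595, 459, 449, 17, 701, 409, 748, 814, —, —, 121, —, —, —, —, —, 316]

4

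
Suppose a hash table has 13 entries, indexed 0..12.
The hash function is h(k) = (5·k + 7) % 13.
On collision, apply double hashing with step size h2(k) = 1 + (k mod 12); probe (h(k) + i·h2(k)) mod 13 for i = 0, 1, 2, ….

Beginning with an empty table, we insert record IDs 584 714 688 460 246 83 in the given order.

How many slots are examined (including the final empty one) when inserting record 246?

3

584 hashes to 2; slot 2 is free → place at 2.
714 hashes to 2, h2=7; 2 taken → place at 9.
688 hashes to 2, h2=5; 2 taken → place at 7.
460 hashes to 6; slot 6 is free → place at 6.
246 hashes to 2, h2=7; 2,9 taken → place at 3.
83 hashes to 6, h2=12; 6 taken → place at 5.
Table: [., ., 584, 246, ., 83, 460, 688, ., 714, ., ., .]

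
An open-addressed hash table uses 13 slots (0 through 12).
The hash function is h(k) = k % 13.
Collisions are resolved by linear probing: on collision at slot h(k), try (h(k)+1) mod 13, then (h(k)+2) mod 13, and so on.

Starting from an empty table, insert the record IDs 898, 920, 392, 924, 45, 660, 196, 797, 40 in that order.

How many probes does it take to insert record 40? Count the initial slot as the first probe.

898: h=1 => slot 1
920: h=10 => slot 10
392: h=2 => slot 2
924: h=1, probe 1,2,3 => slot 3
45: h=6 => slot 6
660: h=10, probe 10,11 => slot 11
196: h=1, probe 1,2,3,4 => slot 4
797: h=4, probe 4,5 => slot 5
40: h=1, probe 1,2,3,4,5,6,7 => slot 7
Table: [∅, 898, 392, 924, 196, 797, 45, 40, ∅, ∅, 920, 660, ∅]

7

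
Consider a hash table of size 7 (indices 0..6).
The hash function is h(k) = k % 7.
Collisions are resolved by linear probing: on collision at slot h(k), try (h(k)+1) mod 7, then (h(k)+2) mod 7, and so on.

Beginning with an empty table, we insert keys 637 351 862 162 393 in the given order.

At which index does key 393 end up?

637 hashes to 0; slot 0 is free => place at 0.
351 hashes to 1; slot 1 is free => place at 1.
862 hashes to 1; 1 taken => place at 2.
162 hashes to 1; 1,2 taken => place at 3.
393 hashes to 1; 1,2,3 taken => place at 4.
Table: [637, 351, 862, 162, 393, ∅, ∅]

4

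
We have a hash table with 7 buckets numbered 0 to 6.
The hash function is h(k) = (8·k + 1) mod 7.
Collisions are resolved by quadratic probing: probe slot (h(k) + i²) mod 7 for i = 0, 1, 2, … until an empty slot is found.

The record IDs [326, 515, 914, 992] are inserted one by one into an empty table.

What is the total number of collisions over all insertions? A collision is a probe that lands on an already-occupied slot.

326 hashes to 5; slot 5 is free → place at 5.
515 hashes to 5; 5 taken → place at 6.
914 hashes to 5; 5,6 taken → place at 2.
992 hashes to 6; 6 taken → place at 0.
Table: [992, ∅, 914, ∅, ∅, 326, 515]

4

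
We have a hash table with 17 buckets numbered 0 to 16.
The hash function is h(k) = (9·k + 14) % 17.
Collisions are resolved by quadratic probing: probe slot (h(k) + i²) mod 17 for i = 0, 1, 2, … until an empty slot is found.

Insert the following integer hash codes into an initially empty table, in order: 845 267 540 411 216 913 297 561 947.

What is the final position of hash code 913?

845: h=3 -> slot 3
267: h=3, probe 3,4 -> slot 4
540: h=12 -> slot 12
411: h=7 -> slot 7
216: h=3, probe 3,4,7,12,2 -> slot 2
913: h=3, probe 3,4,7,12,2,11 -> slot 11
297: h=1 -> slot 1
561: h=14 -> slot 14
947: h=3, probe 3,4,7,12,2,11,5 -> slot 5
Table: [_, 297, 216, 845, 267, 947, _, 411, _, _, _, 913, 540, _, 561, _, _]

11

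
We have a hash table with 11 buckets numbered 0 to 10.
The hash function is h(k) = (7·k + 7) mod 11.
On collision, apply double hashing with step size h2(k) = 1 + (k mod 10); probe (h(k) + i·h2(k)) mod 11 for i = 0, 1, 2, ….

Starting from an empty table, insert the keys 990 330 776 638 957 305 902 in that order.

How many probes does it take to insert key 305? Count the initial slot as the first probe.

3

990 hashes to 7; slot 7 is free → place at 7.
330 hashes to 7, h2=1; 7 taken → place at 8.
776 hashes to 5; slot 5 is free → place at 5.
638 hashes to 7, h2=9; 7,5 taken → place at 3.
957 hashes to 7, h2=8; 7 taken → place at 4.
305 hashes to 8, h2=6; 8,3 taken → place at 9.
902 hashes to 7, h2=3; 7 taken → place at 10.
Table: [-, -, -, 638, 957, 776, -, 990, 330, 305, 902]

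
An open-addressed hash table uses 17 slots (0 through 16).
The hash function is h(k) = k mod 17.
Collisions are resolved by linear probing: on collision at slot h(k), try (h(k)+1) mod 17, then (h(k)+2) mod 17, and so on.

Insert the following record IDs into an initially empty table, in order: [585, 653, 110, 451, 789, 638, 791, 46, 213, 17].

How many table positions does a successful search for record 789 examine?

5

Insert 585: h=7, slot 7 empty -> index 7.
Insert 653: h=7, slot 7 occupied -> index 8.
Insert 110: h=8, slot 8 occupied -> index 9.
Insert 451: h=9, slot 9 occupied -> index 10.
Insert 789: h=7, slots 7,8,9,10 occupied -> index 11.
Insert 638: h=9, slots 9,10,11 occupied -> index 12.
Insert 791: h=9, slots 9,10,11,12 occupied -> index 13.
Insert 46: h=12, slots 12,13 occupied -> index 14.
Insert 213: h=9, slots 9,10,11,12,13,14 occupied -> index 15.
Insert 17: h=0, slot 0 empty -> index 0.
Table: [17, ., ., ., ., ., ., 585, 653, 110, 451, 789, 638, 791, 46, 213, .]
Lookup 789: h=7, probe 7,8,9,10,11 → found at 11.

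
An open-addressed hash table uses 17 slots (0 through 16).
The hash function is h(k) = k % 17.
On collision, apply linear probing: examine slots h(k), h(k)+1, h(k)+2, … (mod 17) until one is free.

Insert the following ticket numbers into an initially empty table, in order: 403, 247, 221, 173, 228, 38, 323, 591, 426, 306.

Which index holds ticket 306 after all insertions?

403: h=12 -> slot 12
247: h=9 -> slot 9
221: h=0 -> slot 0
173: h=3 -> slot 3
228: h=7 -> slot 7
38: h=4 -> slot 4
323: h=0, probe 0,1 -> slot 1
591: h=13 -> slot 13
426: h=1, probe 1,2 -> slot 2
306: h=0, probe 0,1,2,3,4,5 -> slot 5
Table: [221, 323, 426, 173, 38, 306, —, 228, —, 247, —, —, 403, 591, —, —, —]

5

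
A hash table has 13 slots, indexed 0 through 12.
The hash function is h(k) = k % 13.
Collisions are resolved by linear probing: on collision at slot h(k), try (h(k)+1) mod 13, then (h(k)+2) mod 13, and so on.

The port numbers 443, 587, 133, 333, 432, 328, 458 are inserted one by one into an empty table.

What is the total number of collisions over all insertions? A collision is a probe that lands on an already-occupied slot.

Insert 443: h=1, slot 1 empty -> index 1.
Insert 587: h=2, slot 2 empty -> index 2.
Insert 133: h=3, slot 3 empty -> index 3.
Insert 333: h=8, slot 8 empty -> index 8.
Insert 432: h=3, slot 3 occupied -> index 4.
Insert 328: h=3, slots 3,4 occupied -> index 5.
Insert 458: h=3, slots 3,4,5 occupied -> index 6.
Table: [—, 443, 587, 133, 432, 328, 458, —, 333, —, —, —, —]

6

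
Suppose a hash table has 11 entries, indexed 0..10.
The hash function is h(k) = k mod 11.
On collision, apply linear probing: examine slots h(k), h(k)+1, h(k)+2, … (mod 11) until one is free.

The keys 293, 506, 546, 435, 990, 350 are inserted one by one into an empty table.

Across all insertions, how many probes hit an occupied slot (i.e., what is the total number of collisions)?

2

293: h=7 → slot 7
506: h=0 → slot 0
546: h=7, probe 7,8 → slot 8
435: h=6 → slot 6
990: h=0, probe 0,1 → slot 1
350: h=9 → slot 9
Table: [506, 990, _, _, _, _, 435, 293, 546, 350, _]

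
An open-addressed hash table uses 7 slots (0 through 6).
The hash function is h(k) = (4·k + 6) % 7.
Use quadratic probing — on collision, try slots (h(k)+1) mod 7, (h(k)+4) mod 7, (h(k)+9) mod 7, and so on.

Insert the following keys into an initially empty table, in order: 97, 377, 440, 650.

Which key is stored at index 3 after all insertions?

97: h=2 => slot 2
377: h=2, probe 2,3 => slot 3
440: h=2, probe 2,3,6 => slot 6
650: h=2, probe 2,3,6,4 => slot 4
Table: [—, —, 97, 377, 650, —, 440]

377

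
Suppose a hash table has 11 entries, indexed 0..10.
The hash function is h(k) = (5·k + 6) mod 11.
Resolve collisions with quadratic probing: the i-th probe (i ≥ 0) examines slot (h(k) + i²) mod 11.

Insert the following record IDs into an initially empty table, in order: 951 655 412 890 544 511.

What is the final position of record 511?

7

951: h=9 -> slot 9
655: h=3 -> slot 3
412: h=9, probe 9,10 -> slot 10
890: h=1 -> slot 1
544: h=9, probe 9,10,2 -> slot 2
511: h=9, probe 9,10,2,7 -> slot 7
Table: [-, 890, 544, 655, -, -, -, 511, -, 951, 412]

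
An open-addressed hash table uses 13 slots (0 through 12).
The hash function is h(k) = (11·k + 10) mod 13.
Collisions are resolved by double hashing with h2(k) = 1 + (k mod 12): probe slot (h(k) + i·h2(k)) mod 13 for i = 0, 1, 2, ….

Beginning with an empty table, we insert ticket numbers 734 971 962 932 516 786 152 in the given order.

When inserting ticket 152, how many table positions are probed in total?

5

734: h=11 => slot 11
971: h=5 => slot 5
962: h=10 => slot 10
932: h=5, h2=9, probe 5,1 => slot 1
516: h=5, h2=1, probe 5,6 => slot 6
786: h=11, h2=7, probe 11,5,12 => slot 12
152: h=5, h2=9, probe 5,1,10,6,2 => slot 2
Table: [., 932, 152, ., ., 971, 516, ., ., ., 962, 734, 786]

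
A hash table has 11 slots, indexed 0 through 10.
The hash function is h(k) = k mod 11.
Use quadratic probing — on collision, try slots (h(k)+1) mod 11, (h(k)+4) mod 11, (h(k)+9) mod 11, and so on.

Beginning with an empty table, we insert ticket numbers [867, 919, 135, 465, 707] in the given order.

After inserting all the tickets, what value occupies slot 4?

465

867: h=9 -> slot 9
919: h=6 -> slot 6
135: h=3 -> slot 3
465: h=3, probe 3,4 -> slot 4
707: h=3, probe 3,4,7 -> slot 7
Table: [_, _, _, 135, 465, _, 919, 707, _, 867, _]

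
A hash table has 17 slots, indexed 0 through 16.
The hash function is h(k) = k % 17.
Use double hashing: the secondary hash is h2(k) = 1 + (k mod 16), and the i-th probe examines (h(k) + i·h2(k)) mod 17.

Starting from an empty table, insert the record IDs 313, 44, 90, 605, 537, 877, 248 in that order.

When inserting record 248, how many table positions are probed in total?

2

313 hashes to 7; slot 7 is free -> place at 7.
44 hashes to 10; slot 10 is free -> place at 10.
90 hashes to 5; slot 5 is free -> place at 5.
605 hashes to 10, h2=14; 10,7 taken -> place at 4.
537 hashes to 10, h2=10; 10 taken -> place at 3.
877 hashes to 10, h2=14; 10,7,4 taken -> place at 1.
248 hashes to 10, h2=9; 10 taken -> place at 2.
Table: [∅, 877, 248, 537, 605, 90, ∅, 313, ∅, ∅, 44, ∅, ∅, ∅, ∅, ∅, ∅]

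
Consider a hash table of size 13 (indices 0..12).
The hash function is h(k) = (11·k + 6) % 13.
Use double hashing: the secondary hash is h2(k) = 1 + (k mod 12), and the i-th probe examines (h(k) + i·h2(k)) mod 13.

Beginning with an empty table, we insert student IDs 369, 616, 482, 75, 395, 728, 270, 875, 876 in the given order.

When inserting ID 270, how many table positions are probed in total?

Insert 369: h=9, slot 9 empty → index 9.
Insert 616: h=9, h2=5, slot 9 occupied → index 1.
Insert 482: h=4, slot 4 empty → index 4.
Insert 75: h=12, slot 12 empty → index 12.
Insert 395: h=9, h2=12, slot 9 occupied → index 8.
Insert 728: h=6, slot 6 empty → index 6.
Insert 270: h=12, h2=7, slots 12,6 occupied → index 0.
Insert 875: h=11, slot 11 empty → index 11.
Insert 876: h=9, h2=1, slot 9 occupied → index 10.
Table: [270, 616, _, _, 482, _, 728, _, 395, 369, 876, 875, 75]

3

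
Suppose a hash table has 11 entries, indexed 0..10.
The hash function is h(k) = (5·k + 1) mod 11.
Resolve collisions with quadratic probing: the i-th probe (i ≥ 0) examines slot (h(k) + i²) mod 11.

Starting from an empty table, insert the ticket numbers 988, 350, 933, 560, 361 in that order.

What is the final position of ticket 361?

988: h=2 → slot 2
350: h=2, probe 2,3 → slot 3
933: h=2, probe 2,3,6 → slot 6
560: h=7 → slot 7
361: h=2, probe 2,3,6,0 → slot 0
Table: [361, ., 988, 350, ., ., 933, 560, ., ., .]

0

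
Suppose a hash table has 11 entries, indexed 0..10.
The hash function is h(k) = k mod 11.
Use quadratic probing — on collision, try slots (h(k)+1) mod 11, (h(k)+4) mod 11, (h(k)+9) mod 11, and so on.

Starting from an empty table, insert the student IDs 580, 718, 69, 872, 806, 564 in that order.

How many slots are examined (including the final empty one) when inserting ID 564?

6

580 hashes to 8; slot 8 is free -> place at 8.
718 hashes to 3; slot 3 is free -> place at 3.
69 hashes to 3; 3 taken -> place at 4.
872 hashes to 3; 3,4 taken -> place at 7.
806 hashes to 3; 3,4,7 taken -> place at 1.
564 hashes to 3; 3,4,7,1,8 taken -> place at 6.
Table: [., 806, ., 718, 69, ., 564, 872, 580, ., .]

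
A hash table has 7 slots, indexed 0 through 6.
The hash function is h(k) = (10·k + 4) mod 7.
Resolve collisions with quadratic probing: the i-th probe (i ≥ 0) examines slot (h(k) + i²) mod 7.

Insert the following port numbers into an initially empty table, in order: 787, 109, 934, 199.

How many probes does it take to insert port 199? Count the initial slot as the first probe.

3

787 hashes to 6; slot 6 is free => place at 6.
109 hashes to 2; slot 2 is free => place at 2.
934 hashes to 6; 6 taken => place at 0.
199 hashes to 6; 6,0 taken => place at 3.
Table: [934, _, 109, 199, _, _, 787]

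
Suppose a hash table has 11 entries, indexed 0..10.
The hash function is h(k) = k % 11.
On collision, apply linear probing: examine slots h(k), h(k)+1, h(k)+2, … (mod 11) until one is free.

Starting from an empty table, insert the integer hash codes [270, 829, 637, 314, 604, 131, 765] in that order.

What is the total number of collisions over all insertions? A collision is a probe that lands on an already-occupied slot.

6

Insert 270: h=6, slot 6 empty → index 6.
Insert 829: h=4, slot 4 empty → index 4.
Insert 637: h=10, slot 10 empty → index 10.
Insert 314: h=6, slot 6 occupied → index 7.
Insert 604: h=10, slot 10 occupied → index 0.
Insert 131: h=10, slots 10,0 occupied → index 1.
Insert 765: h=6, slots 6,7 occupied → index 8.
Table: [604, 131, ∅, ∅, 829, ∅, 270, 314, 765, ∅, 637]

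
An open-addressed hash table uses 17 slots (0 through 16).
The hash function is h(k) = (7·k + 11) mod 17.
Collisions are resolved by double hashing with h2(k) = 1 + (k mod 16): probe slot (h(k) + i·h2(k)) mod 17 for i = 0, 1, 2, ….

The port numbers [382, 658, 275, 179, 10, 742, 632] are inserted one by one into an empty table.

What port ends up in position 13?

10

382: h=16 -> slot 16
658: h=10 -> slot 10
275: h=15 -> slot 15
179: h=6 -> slot 6
10: h=13 -> slot 13
742: h=3 -> slot 3
632: h=15, h2=9, probe 15,7 -> slot 7
Table: [., ., ., 742, ., ., 179, 632, ., ., 658, ., ., 10, ., 275, 382]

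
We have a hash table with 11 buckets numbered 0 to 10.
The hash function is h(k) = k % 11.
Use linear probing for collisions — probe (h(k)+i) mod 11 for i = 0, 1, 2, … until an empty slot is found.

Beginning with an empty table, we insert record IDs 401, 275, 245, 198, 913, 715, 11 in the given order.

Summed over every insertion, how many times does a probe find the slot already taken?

13

401: h=5 -> slot 5
275: h=0 -> slot 0
245: h=3 -> slot 3
198: h=0, probe 0,1 -> slot 1
913: h=0, probe 0,1,2 -> slot 2
715: h=0, probe 0,1,2,3,4 -> slot 4
11: h=0, probe 0,1,2,3,4,5,6 -> slot 6
Table: [275, 198, 913, 245, 715, 401, 11, ., ., ., .]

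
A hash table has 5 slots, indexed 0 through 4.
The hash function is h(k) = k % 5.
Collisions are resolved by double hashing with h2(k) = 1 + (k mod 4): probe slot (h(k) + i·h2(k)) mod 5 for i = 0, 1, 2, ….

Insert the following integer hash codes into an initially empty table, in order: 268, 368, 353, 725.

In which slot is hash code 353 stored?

268 hashes to 3; slot 3 is free → place at 3.
368 hashes to 3, h2=1; 3 taken → place at 4.
353 hashes to 3, h2=2; 3 taken → place at 0.
725 hashes to 0, h2=2; 0 taken → place at 2.
Table: [353, ∅, 725, 268, 368]

0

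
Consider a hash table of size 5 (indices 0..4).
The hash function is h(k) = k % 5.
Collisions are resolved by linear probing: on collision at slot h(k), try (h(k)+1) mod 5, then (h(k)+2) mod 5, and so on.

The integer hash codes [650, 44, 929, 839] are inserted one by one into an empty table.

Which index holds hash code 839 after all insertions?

650: h=0 → slot 0
44: h=4 → slot 4
929: h=4, probe 4,0,1 → slot 1
839: h=4, probe 4,0,1,2 → slot 2
Table: [650, 929, 839, -, 44]

2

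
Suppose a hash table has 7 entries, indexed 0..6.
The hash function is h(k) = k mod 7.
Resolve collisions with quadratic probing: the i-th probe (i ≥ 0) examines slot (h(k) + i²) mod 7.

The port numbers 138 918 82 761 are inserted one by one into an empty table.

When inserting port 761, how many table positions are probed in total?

138 hashes to 5; slot 5 is free => place at 5.
918 hashes to 1; slot 1 is free => place at 1.
82 hashes to 5; 5 taken => place at 6.
761 hashes to 5; 5,6 taken => place at 2.
Table: [∅, 918, 761, ∅, ∅, 138, 82]

3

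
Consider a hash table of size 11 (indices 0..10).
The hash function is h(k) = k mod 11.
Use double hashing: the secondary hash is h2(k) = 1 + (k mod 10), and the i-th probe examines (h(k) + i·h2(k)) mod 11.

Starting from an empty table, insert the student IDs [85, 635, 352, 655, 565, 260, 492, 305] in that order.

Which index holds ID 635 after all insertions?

3

85: h=8 -> slot 8
635: h=8, h2=6, probe 8,3 -> slot 3
352: h=0 -> slot 0
655: h=6 -> slot 6
565: h=4 -> slot 4
260: h=7 -> slot 7
492: h=8, h2=3, probe 8,0,3,6,9 -> slot 9
305: h=8, h2=6, probe 8,3,9,4,10 -> slot 10
Table: [352, _, _, 635, 565, _, 655, 260, 85, 492, 305]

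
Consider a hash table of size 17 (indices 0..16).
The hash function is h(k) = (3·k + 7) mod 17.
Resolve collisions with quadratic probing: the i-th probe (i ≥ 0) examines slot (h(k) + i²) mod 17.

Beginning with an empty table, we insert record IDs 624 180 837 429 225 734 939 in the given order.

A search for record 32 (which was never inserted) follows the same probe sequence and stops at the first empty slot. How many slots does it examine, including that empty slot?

3

624 hashes to 9; slot 9 is free -> place at 9.
180 hashes to 3; slot 3 is free -> place at 3.
837 hashes to 2; slot 2 is free -> place at 2.
429 hashes to 2; 2,3 taken -> place at 6.
225 hashes to 2; 2,3,6 taken -> place at 11.
734 hashes to 16; slot 16 is free -> place at 16.
939 hashes to 2; 2,3,6,11 taken -> place at 1.
Table: [—, 939, 837, 180, —, —, 429, —, —, 624, —, 225, —, —, —, —, 734]
Lookup 32: h=1, probe 1,2,5 → slot 5 empty, not found.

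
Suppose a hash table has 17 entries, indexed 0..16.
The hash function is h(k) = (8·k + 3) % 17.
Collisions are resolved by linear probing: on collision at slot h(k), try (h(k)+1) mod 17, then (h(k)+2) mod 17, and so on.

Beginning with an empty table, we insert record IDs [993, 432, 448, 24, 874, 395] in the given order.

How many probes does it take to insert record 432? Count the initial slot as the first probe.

2

Insert 993: h=8, slot 8 empty => index 8.
Insert 432: h=8, slot 8 occupied => index 9.
Insert 448: h=0, slot 0 empty => index 0.
Insert 24: h=8, slots 8,9 occupied => index 10.
Insert 874: h=8, slots 8,9,10 occupied => index 11.
Insert 395: h=1, slot 1 empty => index 1.
Table: [448, 395, —, —, —, —, —, —, 993, 432, 24, 874, —, —, —, —, —]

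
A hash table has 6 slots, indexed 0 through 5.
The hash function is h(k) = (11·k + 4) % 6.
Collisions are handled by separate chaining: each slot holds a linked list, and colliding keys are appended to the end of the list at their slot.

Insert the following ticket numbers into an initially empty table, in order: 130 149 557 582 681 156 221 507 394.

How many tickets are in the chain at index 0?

130 → bucket 0
149 → bucket 5
557 → bucket 5 (collision)
582 → bucket 4
681 → bucket 1
156 → bucket 4 (collision)
221 → bucket 5 (collision)
507 → bucket 1 (collision)
394 → bucket 0 (collision)
Final buckets:
0: 130 -> 394
1: 681 -> 507
2: ∅
3: ∅
4: 582 -> 156
5: 149 -> 557 -> 221

2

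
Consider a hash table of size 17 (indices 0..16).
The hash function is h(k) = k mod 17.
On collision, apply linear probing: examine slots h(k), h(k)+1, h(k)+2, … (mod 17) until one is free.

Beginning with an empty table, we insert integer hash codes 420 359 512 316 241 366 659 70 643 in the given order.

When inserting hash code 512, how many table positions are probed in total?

2

420: h=12 => slot 12
359: h=2 => slot 2
512: h=2, probe 2,3 => slot 3
316: h=10 => slot 10
241: h=3, probe 3,4 => slot 4
366: h=9 => slot 9
659: h=13 => slot 13
70: h=2, probe 2,3,4,5 => slot 5
643: h=14 => slot 14
Table: [-, -, 359, 512, 241, 70, -, -, -, 366, 316, -, 420, 659, 643, -, -]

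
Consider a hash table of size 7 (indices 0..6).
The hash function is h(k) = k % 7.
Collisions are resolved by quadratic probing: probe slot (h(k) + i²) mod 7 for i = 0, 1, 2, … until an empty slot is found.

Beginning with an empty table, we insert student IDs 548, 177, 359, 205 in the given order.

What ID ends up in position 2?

Insert 548: h=2, slot 2 empty → index 2.
Insert 177: h=2, slot 2 occupied → index 3.
Insert 359: h=2, slots 2,3 occupied → index 6.
Insert 205: h=2, slots 2,3,6 occupied → index 4.
Table: [-, -, 548, 177, 205, -, 359]

548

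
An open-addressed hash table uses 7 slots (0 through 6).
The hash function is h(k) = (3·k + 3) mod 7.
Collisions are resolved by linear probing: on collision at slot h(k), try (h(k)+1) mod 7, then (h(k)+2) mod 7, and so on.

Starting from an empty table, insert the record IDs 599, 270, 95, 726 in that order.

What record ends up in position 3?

Insert 599: h=1, slot 1 empty -> index 1.
Insert 270: h=1, slot 1 occupied -> index 2.
Insert 95: h=1, slots 1,2 occupied -> index 3.
Insert 726: h=4, slot 4 empty -> index 4.
Table: [—, 599, 270, 95, 726, —, —]

95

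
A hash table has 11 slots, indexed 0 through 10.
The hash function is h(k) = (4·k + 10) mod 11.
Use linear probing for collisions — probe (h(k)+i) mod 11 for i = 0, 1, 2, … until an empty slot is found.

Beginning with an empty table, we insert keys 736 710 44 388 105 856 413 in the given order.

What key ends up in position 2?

105

736 hashes to 6; slot 6 is free -> place at 6.
710 hashes to 1; slot 1 is free -> place at 1.
44 hashes to 10; slot 10 is free -> place at 10.
388 hashes to 0; slot 0 is free -> place at 0.
105 hashes to 1; 1 taken -> place at 2.
856 hashes to 2; 2 taken -> place at 3.
413 hashes to 1; 1,2,3 taken -> place at 4.
Table: [388, 710, 105, 856, 413, _, 736, _, _, _, 44]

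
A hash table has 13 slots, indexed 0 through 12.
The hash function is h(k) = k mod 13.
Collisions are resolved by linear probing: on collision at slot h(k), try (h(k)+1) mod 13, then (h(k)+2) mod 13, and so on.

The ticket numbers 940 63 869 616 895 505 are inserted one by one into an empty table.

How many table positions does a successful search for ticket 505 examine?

940: h=4 → slot 4
63: h=11 → slot 11
869: h=11, probe 11,12 → slot 12
616: h=5 → slot 5
895: h=11, probe 11,12,0 → slot 0
505: h=11, probe 11,12,0,1 → slot 1
Table: [895, 505, ., ., 940, 616, ., ., ., ., ., 63, 869]
Lookup 505: h=11, probe 11,12,0,1 → found at 1.

4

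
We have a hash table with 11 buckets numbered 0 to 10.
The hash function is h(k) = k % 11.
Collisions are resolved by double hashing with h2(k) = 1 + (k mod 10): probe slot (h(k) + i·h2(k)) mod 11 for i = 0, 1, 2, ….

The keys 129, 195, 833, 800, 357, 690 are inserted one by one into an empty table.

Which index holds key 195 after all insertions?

129: h=8 -> slot 8
195: h=8, h2=6, probe 8,3 -> slot 3
833: h=8, h2=4, probe 8,1 -> slot 1
800: h=8, h2=1, probe 8,9 -> slot 9
357: h=5 -> slot 5
690: h=8, h2=1, probe 8,9,10 -> slot 10
Table: [∅, 833, ∅, 195, ∅, 357, ∅, ∅, 129, 800, 690]

3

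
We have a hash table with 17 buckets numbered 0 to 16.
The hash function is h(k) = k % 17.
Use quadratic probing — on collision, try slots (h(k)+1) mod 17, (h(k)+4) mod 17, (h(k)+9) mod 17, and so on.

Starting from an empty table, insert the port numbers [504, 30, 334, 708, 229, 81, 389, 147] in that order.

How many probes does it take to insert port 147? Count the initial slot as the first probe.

Insert 504: h=11, slot 11 empty → index 11.
Insert 30: h=13, slot 13 empty → index 13.
Insert 334: h=11, slot 11 occupied → index 12.
Insert 708: h=11, slots 11,12 occupied → index 15.
Insert 229: h=8, slot 8 empty → index 8.
Insert 81: h=13, slot 13 occupied → index 14.
Insert 389: h=15, slot 15 occupied → index 16.
Insert 147: h=11, slots 11,12,15 occupied → index 3.
Table: [., ., ., 147, ., ., ., ., 229, ., ., 504, 334, 30, 81, 708, 389]

4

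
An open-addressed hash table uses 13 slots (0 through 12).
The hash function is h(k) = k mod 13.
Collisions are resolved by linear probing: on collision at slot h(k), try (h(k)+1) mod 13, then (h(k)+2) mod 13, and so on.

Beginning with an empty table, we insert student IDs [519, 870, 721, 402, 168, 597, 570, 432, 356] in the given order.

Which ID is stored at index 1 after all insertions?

519: h=12 => slot 12
870: h=12, probe 12,0 => slot 0
721: h=6 => slot 6
402: h=12, probe 12,0,1 => slot 1
168: h=12, probe 12,0,1,2 => slot 2
597: h=12, probe 12,0,1,2,3 => slot 3
570: h=11 => slot 11
432: h=3, probe 3,4 => slot 4
356: h=5 => slot 5
Table: [870, 402, 168, 597, 432, 356, 721, ∅, ∅, ∅, ∅, 570, 519]

402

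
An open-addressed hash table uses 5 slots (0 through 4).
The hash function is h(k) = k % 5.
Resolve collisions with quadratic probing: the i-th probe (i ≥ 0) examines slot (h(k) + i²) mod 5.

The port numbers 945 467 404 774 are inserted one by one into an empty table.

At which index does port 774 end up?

3

945: h=0 -> slot 0
467: h=2 -> slot 2
404: h=4 -> slot 4
774: h=4, probe 4,0,3 -> slot 3
Table: [945, ∅, 467, 774, 404]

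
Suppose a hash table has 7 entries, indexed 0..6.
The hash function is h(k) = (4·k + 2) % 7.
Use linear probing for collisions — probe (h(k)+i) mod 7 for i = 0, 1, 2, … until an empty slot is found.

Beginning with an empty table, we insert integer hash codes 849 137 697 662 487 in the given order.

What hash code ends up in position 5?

697

Insert 849: h=3, slot 3 empty => index 3.
Insert 137: h=4, slot 4 empty => index 4.
Insert 697: h=4, slot 4 occupied => index 5.
Insert 662: h=4, slots 4,5 occupied => index 6.
Insert 487: h=4, slots 4,5,6 occupied => index 0.
Table: [487, —, —, 849, 137, 697, 662]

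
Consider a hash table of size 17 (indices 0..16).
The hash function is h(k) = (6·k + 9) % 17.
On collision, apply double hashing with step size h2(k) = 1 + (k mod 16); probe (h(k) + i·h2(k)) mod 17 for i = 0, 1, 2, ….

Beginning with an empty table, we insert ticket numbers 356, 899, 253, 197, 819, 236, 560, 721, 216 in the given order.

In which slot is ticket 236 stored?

356: h=3 => slot 3
899: h=14 => slot 14
253: h=14, h2=14, probe 14,11 => slot 11
197: h=1 => slot 1
819: h=10 => slot 10
236: h=14, h2=13, probe 14,10,6 => slot 6
560: h=3, h2=1, probe 3,4 => slot 4
721: h=0 => slot 0
216: h=13 => slot 13
Table: [721, 197, ∅, 356, 560, ∅, 236, ∅, ∅, ∅, 819, 253, ∅, 216, 899, ∅, ∅]

6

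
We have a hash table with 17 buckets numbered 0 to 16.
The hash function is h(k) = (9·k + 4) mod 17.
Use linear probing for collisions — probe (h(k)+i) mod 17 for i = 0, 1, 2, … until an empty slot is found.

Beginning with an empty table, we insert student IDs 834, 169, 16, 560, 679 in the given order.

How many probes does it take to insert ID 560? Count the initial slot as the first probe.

4

834 hashes to 13; slot 13 is free => place at 13.
169 hashes to 12; slot 12 is free => place at 12.
16 hashes to 12; 12,13 taken => place at 14.
560 hashes to 12; 12,13,14 taken => place at 15.
679 hashes to 12; 12,13,14,15 taken => place at 16.
Table: [-, -, -, -, -, -, -, -, -, -, -, -, 169, 834, 16, 560, 679]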